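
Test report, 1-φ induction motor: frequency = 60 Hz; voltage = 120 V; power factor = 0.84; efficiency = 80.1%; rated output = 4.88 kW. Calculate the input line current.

60.4 A

P_out = 4.88 kW = 4880 W
P_in = P_out / η = 4880 / 0.801 = 6092 W
I = P_in / (V·cosφ) = 6092 / (120 × 0.84) = 60.4 A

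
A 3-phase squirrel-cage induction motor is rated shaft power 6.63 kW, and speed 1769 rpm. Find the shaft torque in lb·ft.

ω = 2π × 1769/60 = 185.2 rad/s
τ = P/ω = 6630/185.2 = 35.8 N·m
In lb·ft: 35.8/1.356 = 26.4 lb·ft

26.4 lb·ft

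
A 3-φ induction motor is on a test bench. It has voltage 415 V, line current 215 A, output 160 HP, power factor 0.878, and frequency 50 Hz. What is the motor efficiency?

88.0 %

P_out = 160 × 746 = 119360 W
P_in = √3·V_L·I_L·cosφ = 1.732 × 415 × 215 × 0.878 = 135684 W
η = P_out / P_in = 119360 / 135684 = 0.880 = 88.0%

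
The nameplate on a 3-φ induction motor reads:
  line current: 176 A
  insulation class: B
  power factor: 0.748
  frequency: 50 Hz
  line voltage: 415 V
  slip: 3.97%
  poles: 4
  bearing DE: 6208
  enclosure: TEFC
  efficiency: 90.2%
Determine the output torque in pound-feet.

417 lb·ft

P_in = √3·V·I·cosφ = 1.732 × 415 × 176 × 0.748 = 94626 W
P_out = η·P_in = 0.902 × 94626 = 85353 W
n_s = 120×50/4 = 1500 rpm; n = 1500×(1−0.0397) = 1440 rpm
ω = 2π×1440/60 = 150.8 rad/s
τ = P_out/ω = 85353/150.8 = 566 N·m
In lb·ft: 566/1.356 = 417 lb·ft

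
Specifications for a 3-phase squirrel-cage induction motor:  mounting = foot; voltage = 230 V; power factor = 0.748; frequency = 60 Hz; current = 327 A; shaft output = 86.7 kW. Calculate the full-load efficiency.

89.0 %

P_out = 86.7 kW = 86700 W
P_in = √3·V_L·I_L·cosφ = 1.732 × 230 × 327 × 0.748 = 97437 W
η = P_out / P_in = 86700 / 97437 = 0.890 = 89.0%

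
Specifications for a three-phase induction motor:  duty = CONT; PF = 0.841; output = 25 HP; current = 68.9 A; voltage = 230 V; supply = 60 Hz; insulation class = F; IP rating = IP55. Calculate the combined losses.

4.43 kW

P_in = √3·V·I·cosφ = 1.732×230×68.9×0.841 = 23083 W
P_out = 25×746 = 18650 W
Losses = P_in − P_out = 23083 − 18650 = 4433 W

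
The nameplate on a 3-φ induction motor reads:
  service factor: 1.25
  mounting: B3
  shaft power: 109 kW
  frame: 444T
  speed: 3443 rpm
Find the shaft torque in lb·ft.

223 lb·ft

ω = 2π × 3443/60 = 360.6 rad/s
τ = P/ω = 109000/360.6 = 302.3 N·m
In lb·ft: 302.3/1.356 = 223 lb·ft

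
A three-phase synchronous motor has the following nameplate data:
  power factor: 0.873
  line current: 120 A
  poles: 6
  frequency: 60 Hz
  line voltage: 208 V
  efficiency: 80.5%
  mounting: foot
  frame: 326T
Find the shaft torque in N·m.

242 N·m

P_in = √3·V·I·cosφ = 1.732 × 208 × 120 × 0.873 = 37740 W
P_out = η·P_in = 0.805 × 37740 = 30381 W
n = n_s = 120×60/6 = 1200 rpm (synchronous)
ω = 2π×1200/60 = 125.7 rad/s
τ = P_out/ω = 30381/125.7 = 242 N·m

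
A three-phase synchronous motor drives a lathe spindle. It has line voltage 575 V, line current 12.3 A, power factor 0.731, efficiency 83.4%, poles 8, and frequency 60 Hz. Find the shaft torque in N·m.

P_in = √3·V·I·cosφ = 1.732 × 575 × 12.3 × 0.731 = 8954 W
P_out = η·P_in = 0.834 × 8954 = 7468 W
n = n_s = 120×60/8 = 900 rpm (synchronous)
ω = 2π×900/60 = 94.25 rad/s
τ = P_out/ω = 7468/94.25 = 79.2 N·m

79.2 N·m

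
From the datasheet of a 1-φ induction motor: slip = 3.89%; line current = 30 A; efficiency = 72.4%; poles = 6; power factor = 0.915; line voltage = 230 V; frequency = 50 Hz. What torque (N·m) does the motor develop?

P_in = V·I·cosφ = 230 × 30 × 0.915 = 6314 W
P_out = η·P_in = 0.724 × 6314 = 4571 W
n_s = 120×50/6 = 1000 rpm; n = 1000×(1−0.0389) = 961 rpm
ω = 2π×961/60 = 100.6 rad/s
τ = P_out/ω = 4571/100.6 = 45.4 N·m

45.4 N·m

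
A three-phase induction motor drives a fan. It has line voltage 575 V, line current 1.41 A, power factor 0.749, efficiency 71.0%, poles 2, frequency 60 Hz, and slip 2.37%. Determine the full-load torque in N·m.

P_in = √3·V·I·cosφ = 1.732 × 575 × 1.41 × 0.749 = 1052 W
P_out = η·P_in = 0.71 × 1052 = 747 W
n_s = 120×60/2 = 3600 rpm; n = 3600×(1−0.0237) = 3515 rpm
ω = 2π×3515/60 = 368.1 rad/s
τ = P_out/ω = 747/368.1 = 2.03 N·m

2.03 N·m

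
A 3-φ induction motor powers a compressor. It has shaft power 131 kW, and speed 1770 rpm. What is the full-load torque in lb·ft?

521 lb·ft

ω = 2π × 1770/60 = 185.4 rad/s
τ = P/ω = 131000/185.4 = 706.6 N·m
In lb·ft: 706.6/1.356 = 521 lb·ft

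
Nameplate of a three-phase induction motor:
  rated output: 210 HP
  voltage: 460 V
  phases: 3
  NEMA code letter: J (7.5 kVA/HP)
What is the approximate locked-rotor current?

S_LR = 7.5 × 210 = 1575 kVA
I_LR = S_LR/(√3·V_L) = 1575000/(1.732×460) = 1980 A

1980 A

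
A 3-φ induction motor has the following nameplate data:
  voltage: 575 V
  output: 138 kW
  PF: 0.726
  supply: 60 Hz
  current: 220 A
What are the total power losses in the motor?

21.1 kW

P_in = √3·V·I·cosφ = 1.732×575×220×0.726 = 159065 W
P_out = 138000 W
Losses = P_in − P_out = 159065 − 138000 = 21065 W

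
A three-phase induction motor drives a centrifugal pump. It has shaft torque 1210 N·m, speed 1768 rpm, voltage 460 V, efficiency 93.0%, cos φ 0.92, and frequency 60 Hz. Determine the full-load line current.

329 A

ω = 2π×1768/60 = 185.1 rad/s; P_out = τω = 1210 × 185.1 = 223971 W
P_in = P_out / η = 223971 / 0.930 = 240829 W
I_L = P_in / (√3·V_L·cosφ) = 240829 / (1.732 × 460 × 0.92) = 329 A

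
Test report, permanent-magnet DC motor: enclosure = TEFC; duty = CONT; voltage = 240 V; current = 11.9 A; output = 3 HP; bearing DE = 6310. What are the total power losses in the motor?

P_in = V·I = 240×11.9 = 2856 W
P_out = 3×746 = 2238 W
Losses = P_in − P_out = 2856 − 2238 = 618 W

618 W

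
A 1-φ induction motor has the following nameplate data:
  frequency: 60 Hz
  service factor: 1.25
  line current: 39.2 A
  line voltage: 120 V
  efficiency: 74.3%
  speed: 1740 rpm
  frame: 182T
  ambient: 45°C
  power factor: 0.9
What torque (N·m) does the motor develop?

P_in = V·I·cosφ = 120 × 39.2 × 0.9 = 4234 W
P_out = η·P_in = 0.743 × 4234 = 3146 W
n = 1740 rpm
ω = 2π×1740/60 = 182.2 rad/s
τ = P_out/ω = 3146/182.2 = 17.3 N·m

17.3 N·m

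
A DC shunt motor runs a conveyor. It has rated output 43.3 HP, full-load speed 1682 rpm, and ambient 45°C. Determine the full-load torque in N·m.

183 N·m

P_out = 43.3 × 746 = 32302 W
ω = 2π × 1682/60 = 176.1 rad/s
τ = P_out/ω = 32302/176.1 = 183 N·m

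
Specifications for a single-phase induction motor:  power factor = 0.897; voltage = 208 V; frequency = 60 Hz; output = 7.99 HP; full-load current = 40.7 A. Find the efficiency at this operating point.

P_out = 7.99 × 746 = 5961 W
P_in = V·I·cosφ = 208 × 40.7 × 0.897 = 7594 W
η = P_out / P_in = 5961 / 7594 = 0.785 = 78.5%

78.5 %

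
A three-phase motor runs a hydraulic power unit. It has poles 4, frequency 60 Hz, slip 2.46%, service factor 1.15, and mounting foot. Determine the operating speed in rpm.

n_s = 120f/p = 120×60/4 = 1800 rpm
n = n_s(1 − s) = 1800 × (1 − 0.0246) = 1756 rpm

1756 rpm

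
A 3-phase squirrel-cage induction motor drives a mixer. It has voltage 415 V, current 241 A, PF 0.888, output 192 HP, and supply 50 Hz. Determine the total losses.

10.6 kW

P_in = √3·V·I·cosφ = 1.732×415×241×0.888 = 153825 W
P_out = 192×746 = 143232 W
Losses = P_in − P_out = 153825 − 143232 = 10593 W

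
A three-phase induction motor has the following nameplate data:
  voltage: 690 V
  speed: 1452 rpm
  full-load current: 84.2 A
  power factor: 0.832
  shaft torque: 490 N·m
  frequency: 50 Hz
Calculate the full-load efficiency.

89.0 %

ω = 2π × 1452/60 = 152.1 rad/s; P_out = τω = 490 × 152.1 = 74529 W
P_in = √3·V_L·I_L·cosφ = 1.732 × 690 × 84.2 × 0.832 = 83721 W
η = P_out / P_in = 74529 / 83721 = 0.890 = 89.0%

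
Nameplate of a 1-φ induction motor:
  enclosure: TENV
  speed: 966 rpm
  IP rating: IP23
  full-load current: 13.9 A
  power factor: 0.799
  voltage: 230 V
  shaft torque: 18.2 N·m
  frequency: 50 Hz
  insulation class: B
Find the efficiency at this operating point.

72.1 %

ω = 2π × 966/60 = 101.2 rad/s; P_out = τω = 18.2 × 101.2 = 1842 W
P_in = V·I·cosφ = 230 × 13.9 × 0.799 = 2554 W
η = P_out / P_in = 1842 / 2554 = 0.721 = 72.1%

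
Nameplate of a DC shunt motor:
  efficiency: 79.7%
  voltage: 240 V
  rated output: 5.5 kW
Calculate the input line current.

28.8 A

P_out = 5.5 kW = 5500 W
P_in = P_out / η = 5500 / 0.797 = 6901 W
I = P_in / V = 6901 / 240 = 28.8 A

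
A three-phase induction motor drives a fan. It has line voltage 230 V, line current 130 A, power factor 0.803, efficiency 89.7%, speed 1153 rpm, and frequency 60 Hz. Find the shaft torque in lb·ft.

228 lb·ft

P_in = √3·V·I·cosφ = 1.732 × 230 × 130 × 0.803 = 41585 W
P_out = η·P_in = 0.897 × 41585 = 37302 W
n = 1153 rpm
ω = 2π×1153/60 = 120.7 rad/s
τ = P_out/ω = 37302/120.7 = 309 N·m
In lb·ft: 309/1.356 = 228 lb·ft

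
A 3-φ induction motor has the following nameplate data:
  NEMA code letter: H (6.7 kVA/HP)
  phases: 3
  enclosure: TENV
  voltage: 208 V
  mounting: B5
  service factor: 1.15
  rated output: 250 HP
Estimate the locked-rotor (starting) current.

S_LR = 6.7 × 250 = 1675 kVA
I_LR = S_LR/(√3·V_L) = 1675000/(1.732×208) = 4650 A

4650 A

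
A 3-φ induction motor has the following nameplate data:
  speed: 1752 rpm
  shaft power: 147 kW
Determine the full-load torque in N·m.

801 N·m

ω = 2π × 1752/60 = 183.5 rad/s
τ = P/ω = 147000/183.5 = 801 N·m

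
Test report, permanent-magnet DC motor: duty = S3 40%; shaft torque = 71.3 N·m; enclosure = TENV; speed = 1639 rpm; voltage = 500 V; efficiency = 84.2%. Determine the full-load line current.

29.1 A

ω = 2π×1639/60 = 171.6 rad/s; P_out = τω = 71.3 × 171.6 = 12235 W
P_in = P_out / η = 12235 / 0.842 = 14531 W
I = P_in / V = 14531 / 500 = 29.1 A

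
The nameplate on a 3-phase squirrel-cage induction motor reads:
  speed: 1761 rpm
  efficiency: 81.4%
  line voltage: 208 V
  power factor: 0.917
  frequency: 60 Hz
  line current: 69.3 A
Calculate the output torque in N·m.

P_in = √3·V·I·cosφ = 1.732 × 208 × 69.3 × 0.917 = 22894 W
P_out = η·P_in = 0.814 × 22894 = 18636 W
n = 1761 rpm
ω = 2π×1761/60 = 184.4 rad/s
τ = P_out/ω = 18636/184.4 = 101 N·m

101 N·m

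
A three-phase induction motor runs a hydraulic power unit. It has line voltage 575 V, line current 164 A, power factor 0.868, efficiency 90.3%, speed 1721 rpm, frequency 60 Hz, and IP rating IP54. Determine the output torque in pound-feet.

524 lb·ft

P_in = √3·V·I·cosφ = 1.732 × 575 × 164 × 0.868 = 141768 W
P_out = η·P_in = 0.903 × 141768 = 128017 W
n = 1721 rpm
ω = 2π×1721/60 = 180.2 rad/s
τ = P_out/ω = 128017/180.2 = 710.4 N·m
In lb·ft: 710.4/1.356 = 524 lb·ft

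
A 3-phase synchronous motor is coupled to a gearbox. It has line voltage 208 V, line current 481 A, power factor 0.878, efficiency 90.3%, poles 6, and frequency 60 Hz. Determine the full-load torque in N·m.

1090 N·m

P_in = √3·V·I·cosφ = 1.732 × 208 × 481 × 0.878 = 152143 W
P_out = η·P_in = 0.903 × 152143 = 137385 W
n = n_s = 120×60/6 = 1200 rpm (synchronous)
ω = 2π×1200/60 = 125.7 rad/s
τ = P_out/ω = 137385/125.7 = 1090 N·m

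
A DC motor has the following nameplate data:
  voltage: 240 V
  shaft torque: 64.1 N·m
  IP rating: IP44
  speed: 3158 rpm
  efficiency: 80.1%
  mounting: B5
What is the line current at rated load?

ω = 2π×3158/60 = 330.7 rad/s; P_out = τω = 64.1 × 330.7 = 21198 W
P_in = P_out / η = 21198 / 0.801 = 26464 W
I = P_in / V = 26464 / 240 = 110 A

110 A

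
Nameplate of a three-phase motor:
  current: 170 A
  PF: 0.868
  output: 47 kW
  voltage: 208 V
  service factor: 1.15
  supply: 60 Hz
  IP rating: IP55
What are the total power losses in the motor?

P_in = √3·V·I·cosφ = 1.732×208×170×0.868 = 53159 W
P_out = 47000 W
Losses = P_in − P_out = 53159 − 47000 = 6159 W

6.16 kW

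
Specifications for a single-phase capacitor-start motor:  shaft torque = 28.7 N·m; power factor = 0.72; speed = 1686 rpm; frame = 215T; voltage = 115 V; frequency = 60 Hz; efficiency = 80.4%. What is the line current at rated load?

ω = 2π×1686/60 = 176.6 rad/s; P_out = τω = 28.7 × 176.6 = 5068 W
P_in = P_out / η = 5068 / 0.804 = 6303 W
I = P_in / (V·cosφ) = 6303 / (115 × 0.72) = 76.1 A

76.1 A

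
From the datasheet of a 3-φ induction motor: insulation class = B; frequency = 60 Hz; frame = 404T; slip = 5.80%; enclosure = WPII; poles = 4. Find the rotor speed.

n_s = 120f/p = 120×60/4 = 1800 rpm
n = n_s(1 − s) = 1800 × (1 − 0.058) = 1696 rpm

1696 rpm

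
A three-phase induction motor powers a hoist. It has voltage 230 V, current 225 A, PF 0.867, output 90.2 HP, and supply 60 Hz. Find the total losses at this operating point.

P_in = √3·V·I·cosφ = 1.732×230×225×0.867 = 77710 W
P_out = 90.2×746 = 67289 W
Losses = P_in − P_out = 77710 − 67289 = 10421 W

10.4 kW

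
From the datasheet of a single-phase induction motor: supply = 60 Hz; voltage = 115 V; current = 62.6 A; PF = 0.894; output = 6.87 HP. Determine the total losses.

1310 W

P_in = V·I·cosφ = 115×62.6×0.894 = 6436 W
P_out = 6.87×746 = 5125 W
Losses = P_in − P_out = 6436 − 5125 = 1311 W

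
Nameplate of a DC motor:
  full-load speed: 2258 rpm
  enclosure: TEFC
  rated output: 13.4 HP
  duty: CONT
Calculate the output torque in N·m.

42.3 N·m

P_out = 13.4 × 746 = 9996 W
ω = 2π × 2258/60 = 236.5 rad/s
τ = P_out/ω = 9996/236.5 = 42.3 N·m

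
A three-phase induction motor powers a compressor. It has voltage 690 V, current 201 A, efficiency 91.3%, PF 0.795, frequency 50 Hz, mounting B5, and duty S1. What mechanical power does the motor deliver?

P_in = √3·V·I·cosφ = 1.732 × 690 × 201 × 0.795 = 190968 W
P_out = η·P_in = 0.913 × 190968 = 174354 W

174 kW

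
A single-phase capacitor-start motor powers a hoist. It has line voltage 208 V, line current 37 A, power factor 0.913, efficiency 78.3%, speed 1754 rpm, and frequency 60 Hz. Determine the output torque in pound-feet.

22.1 lb·ft

P_in = V·I·cosφ = 208 × 37 × 0.913 = 7026 W
P_out = η·P_in = 0.783 × 7026 = 5501 W
n = 1754 rpm
ω = 2π×1754/60 = 183.7 rad/s
τ = P_out/ω = 5501/183.7 = 29.95 N·m
In lb·ft: 29.95/1.356 = 22.1 lb·ft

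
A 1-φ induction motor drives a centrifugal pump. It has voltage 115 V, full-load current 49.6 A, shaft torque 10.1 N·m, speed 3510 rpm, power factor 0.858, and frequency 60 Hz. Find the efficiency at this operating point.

75.9 %

ω = 2π × 3510/60 = 367.6 rad/s; P_out = τω = 10.1 × 367.6 = 3713 W
P_in = V·I·cosφ = 115 × 49.6 × 0.858 = 4894 W
η = P_out / P_in = 3713 / 4894 = 0.759 = 75.9%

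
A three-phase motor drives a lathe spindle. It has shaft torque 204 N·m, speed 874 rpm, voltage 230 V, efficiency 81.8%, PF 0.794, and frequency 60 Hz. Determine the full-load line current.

72.2 A

ω = 2π×874/60 = 91.53 rad/s; P_out = τω = 204 × 91.53 = 18672 W
P_in = P_out / η = 18672 / 0.818 = 22826 W
I_L = P_in / (√3·V_L·cosφ) = 22826 / (1.732 × 230 × 0.794) = 72.2 A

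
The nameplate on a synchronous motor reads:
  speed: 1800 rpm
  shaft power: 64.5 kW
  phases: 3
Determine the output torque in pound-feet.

ω = 2π × 1800/60 = 188.5 rad/s
τ = P/ω = 64500/188.5 = 342.2 N·m
In lb·ft: 342.2/1.356 = 252 lb·ft

252 lb·ft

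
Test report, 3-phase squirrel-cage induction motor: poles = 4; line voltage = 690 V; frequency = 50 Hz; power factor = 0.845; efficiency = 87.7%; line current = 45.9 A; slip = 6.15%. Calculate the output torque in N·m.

P_in = √3·V·I·cosφ = 1.732 × 690 × 45.9 × 0.845 = 46352 W
P_out = η·P_in = 0.877 × 46352 = 40651 W
n_s = 120×50/4 = 1500 rpm; n = 1500×(1−0.0615) = 1408 rpm
ω = 2π×1408/60 = 147.4 rad/s
τ = P_out/ω = 40651/147.4 = 276 N·m

276 N·m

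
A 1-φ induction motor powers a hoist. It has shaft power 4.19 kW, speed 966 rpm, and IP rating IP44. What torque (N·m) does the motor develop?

ω = 2π × 966/60 = 101.2 rad/s
τ = P/ω = 4190/101.2 = 41.4 N·m

41.4 N·m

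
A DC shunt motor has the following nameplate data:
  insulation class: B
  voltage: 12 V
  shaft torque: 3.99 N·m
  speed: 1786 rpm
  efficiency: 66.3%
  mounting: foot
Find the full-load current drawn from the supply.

93.8 A

ω = 2π×1786/60 = 187 rad/s; P_out = τω = 3.99 × 187 = 746 W
P_in = P_out / η = 746 / 0.663 = 1125 W
I = P_in / V = 1125 / 12 = 93.8 A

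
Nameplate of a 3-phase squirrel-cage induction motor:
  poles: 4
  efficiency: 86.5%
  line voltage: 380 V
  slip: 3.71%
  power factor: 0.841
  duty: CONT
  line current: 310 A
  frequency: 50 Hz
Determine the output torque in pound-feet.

724 lb·ft

P_in = √3·V·I·cosφ = 1.732 × 380 × 310 × 0.841 = 171589 W
P_out = η·P_in = 0.865 × 171589 = 148424 W
n_s = 120×50/4 = 1500 rpm; n = 1500×(1−0.0371) = 1444 rpm
ω = 2π×1444/60 = 151.2 rad/s
τ = P_out/ω = 148424/151.2 = 981.6 N·m
In lb·ft: 981.6/1.356 = 724 lb·ft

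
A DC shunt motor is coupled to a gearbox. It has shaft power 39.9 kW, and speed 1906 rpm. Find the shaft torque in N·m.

200 N·m

ω = 2π × 1906/60 = 199.6 rad/s
τ = P/ω = 39900/199.6 = 200 N·m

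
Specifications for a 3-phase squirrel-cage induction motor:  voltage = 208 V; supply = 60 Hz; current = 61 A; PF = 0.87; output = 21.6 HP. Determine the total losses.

3010 W

P_in = √3·V·I·cosφ = 1.732×208×61×0.87 = 19119 W
P_out = 21.6×746 = 16114 W
Losses = P_in − P_out = 19119 − 16114 = 3005 W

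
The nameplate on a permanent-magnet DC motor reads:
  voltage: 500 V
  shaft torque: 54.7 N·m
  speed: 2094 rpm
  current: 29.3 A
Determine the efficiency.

81.9 %

ω = 2π × 2094/60 = 219.3 rad/s; P_out = τω = 54.7 × 219.3 = 11996 W
P_in = V·I = 500 × 29.3 = 14650 W
η = P_out / P_in = 11996 / 14650 = 0.819 = 81.9%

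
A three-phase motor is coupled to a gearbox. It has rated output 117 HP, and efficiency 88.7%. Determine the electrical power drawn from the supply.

P_out = 117 × 746 = 87282 W
P_in = P_out/η = 87282/0.887 = 98401 W = 98.4 kW

98.4 kW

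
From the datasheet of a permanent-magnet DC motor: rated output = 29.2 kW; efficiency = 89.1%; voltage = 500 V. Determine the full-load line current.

65.5 A

P_out = 29.2 kW = 29200 W
P_in = P_out / η = 29200 / 0.891 = 32772 W
I = P_in / V = 32772 / 500 = 65.5 A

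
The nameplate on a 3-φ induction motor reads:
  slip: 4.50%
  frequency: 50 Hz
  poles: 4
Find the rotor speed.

1432 rpm

n_s = 120f/p = 120×50/4 = 1500 rpm
n = n_s(1 − s) = 1500 × (1 − 0.045) = 1432 rpm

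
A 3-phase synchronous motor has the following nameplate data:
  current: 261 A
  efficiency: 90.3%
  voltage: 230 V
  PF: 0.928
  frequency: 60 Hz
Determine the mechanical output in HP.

117 HP

P_in = √3·V·I·cosφ = 1.732 × 230 × 261 × 0.928 = 96486 W
P_out = η·P_in = 0.903 × 96486 = 87127 W
= 87127/746 = 117 HP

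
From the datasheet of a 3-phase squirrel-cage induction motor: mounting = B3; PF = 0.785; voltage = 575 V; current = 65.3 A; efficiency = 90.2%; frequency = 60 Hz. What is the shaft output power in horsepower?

P_in = √3·V·I·cosφ = 1.732 × 575 × 65.3 × 0.785 = 51050 W
P_out = η·P_in = 0.902 × 51050 = 46047 W
= 46047/746 = 61.7 HP

61.7 HP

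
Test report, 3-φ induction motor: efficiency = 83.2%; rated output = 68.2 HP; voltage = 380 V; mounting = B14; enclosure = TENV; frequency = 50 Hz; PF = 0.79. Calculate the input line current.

P_out = 68.2 × 746 = 50877 W
P_in = P_out / η = 50877 / 0.832 = 61150 W
I_L = P_in / (√3·V_L·cosφ) = 61150 / (1.732 × 380 × 0.79) = 118 A

118 A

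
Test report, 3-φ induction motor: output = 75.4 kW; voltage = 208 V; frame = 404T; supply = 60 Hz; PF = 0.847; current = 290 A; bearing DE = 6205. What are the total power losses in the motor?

13100 W

P_in = √3·V·I·cosφ = 1.732×208×290×0.847 = 88490 W
P_out = 75400 W
Losses = P_in − P_out = 88490 − 75400 = 13090 W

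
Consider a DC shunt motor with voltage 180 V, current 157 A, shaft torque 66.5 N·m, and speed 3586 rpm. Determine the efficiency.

88.4 %

ω = 2π × 3586/60 = 375.5 rad/s; P_out = τω = 66.5 × 375.5 = 24971 W
P_in = V·I = 180 × 157 = 28260 W
η = P_out / P_in = 24971 / 28260 = 0.884 = 88.4%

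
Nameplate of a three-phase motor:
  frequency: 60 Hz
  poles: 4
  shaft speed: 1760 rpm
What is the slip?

2.2 %

n_s = 120f/p = 120×60/4 = 1800 rpm
s = (n_s − n)/n_s = (1800 − 1760)/1800 = 0.0222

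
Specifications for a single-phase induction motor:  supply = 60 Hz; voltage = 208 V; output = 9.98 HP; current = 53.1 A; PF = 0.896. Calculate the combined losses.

P_in = V·I·cosφ = 208×53.1×0.896 = 9896 W
P_out = 9.98×746 = 7445 W
Losses = P_in − P_out = 9896 − 7445 = 2451 W

2450 W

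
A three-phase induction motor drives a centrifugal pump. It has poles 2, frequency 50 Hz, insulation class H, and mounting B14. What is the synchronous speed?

n_s = 120f/p = 120×50/2 = 3000 rpm

3000 rpm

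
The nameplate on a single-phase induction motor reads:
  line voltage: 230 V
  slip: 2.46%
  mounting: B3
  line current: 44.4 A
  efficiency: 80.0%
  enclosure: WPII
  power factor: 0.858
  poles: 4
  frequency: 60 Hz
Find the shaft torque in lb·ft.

28.1 lb·ft

P_in = V·I·cosφ = 230 × 44.4 × 0.858 = 8762 W
P_out = η·P_in = 0.8 × 8762 = 7010 W
n_s = 120×60/4 = 1800 rpm; n = 1800×(1−0.0246) = 1756 rpm
ω = 2π×1756/60 = 183.9 rad/s
τ = P_out/ω = 7010/183.9 = 38.12 N·m
In lb·ft: 38.12/1.356 = 28.1 lb·ft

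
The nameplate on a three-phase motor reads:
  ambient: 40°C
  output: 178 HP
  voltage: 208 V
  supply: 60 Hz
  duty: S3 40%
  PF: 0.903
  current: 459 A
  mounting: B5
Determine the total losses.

P_in = √3·V·I·cosφ = 1.732×208×459×0.903 = 149318 W
P_out = 178×746 = 132788 W
Losses = P_in − P_out = 149318 − 132788 = 16530 W

16.5 kW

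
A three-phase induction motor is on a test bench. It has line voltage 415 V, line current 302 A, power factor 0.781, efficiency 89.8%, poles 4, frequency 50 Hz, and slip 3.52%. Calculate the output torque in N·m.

1000 N·m

P_in = √3·V·I·cosφ = 1.732 × 415 × 302 × 0.781 = 169533 W
P_out = η·P_in = 0.898 × 169533 = 152241 W
n_s = 120×50/4 = 1500 rpm; n = 1500×(1−0.0352) = 1447 rpm
ω = 2π×1447/60 = 151.5 rad/s
τ = P_out/ω = 152241/151.5 = 1000 N·m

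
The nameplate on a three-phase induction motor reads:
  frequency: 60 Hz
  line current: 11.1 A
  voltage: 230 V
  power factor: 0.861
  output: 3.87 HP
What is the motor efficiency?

P_out = 3.87 × 746 = 2887 W
P_in = √3·V_L·I_L·cosφ = 1.732 × 230 × 11.1 × 0.861 = 3807 W
η = P_out / P_in = 2887 / 3807 = 0.758 = 75.8%

75.8 %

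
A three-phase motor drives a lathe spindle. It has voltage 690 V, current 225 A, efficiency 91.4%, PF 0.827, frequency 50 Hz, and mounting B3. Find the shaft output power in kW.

203 kW

P_in = √3·V·I·cosφ = 1.732 × 690 × 225 × 0.827 = 222375 W
P_out = η·P_in = 0.914 × 222375 = 203251 W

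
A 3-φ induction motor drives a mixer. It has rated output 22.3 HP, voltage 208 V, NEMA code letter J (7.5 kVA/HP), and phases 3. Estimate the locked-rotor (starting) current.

S_LR = 7.5 × 22.3 = 167.25 kVA
I_LR = S_LR/(√3·V_L) = 167250/(1.732×208) = 464 A

464 A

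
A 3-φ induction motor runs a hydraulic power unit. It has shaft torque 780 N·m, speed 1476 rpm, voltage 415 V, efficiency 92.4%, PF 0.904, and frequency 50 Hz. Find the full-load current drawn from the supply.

ω = 2π×1476/60 = 154.6 rad/s; P_out = τω = 780 × 154.6 = 120588 W
P_in = P_out / η = 120588 / 0.924 = 130506 W
I_L = P_in / (√3·V_L·cosφ) = 130506 / (1.732 × 415 × 0.904) = 201 A

201 A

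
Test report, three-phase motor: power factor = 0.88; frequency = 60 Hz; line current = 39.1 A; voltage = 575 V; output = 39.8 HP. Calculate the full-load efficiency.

P_out = 39.8 × 746 = 29691 W
P_in = √3·V_L·I_L·cosφ = 1.732 × 575 × 39.1 × 0.88 = 34267 W
η = P_out / P_in = 29691 / 34267 = 0.866 = 86.6%

86.6 %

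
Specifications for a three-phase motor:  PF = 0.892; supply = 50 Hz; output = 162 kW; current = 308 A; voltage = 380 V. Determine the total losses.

18800 W

P_in = √3·V·I·cosφ = 1.732×380×308×0.892 = 180820 W
P_out = 162000 W
Losses = P_in − P_out = 180820 − 162000 = 18820 W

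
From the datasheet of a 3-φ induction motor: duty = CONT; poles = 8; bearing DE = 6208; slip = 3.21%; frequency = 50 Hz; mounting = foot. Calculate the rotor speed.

726 rpm

n_s = 120f/p = 120×50/8 = 750 rpm
n = n_s(1 − s) = 750 × (1 − 0.0321) = 726 rpm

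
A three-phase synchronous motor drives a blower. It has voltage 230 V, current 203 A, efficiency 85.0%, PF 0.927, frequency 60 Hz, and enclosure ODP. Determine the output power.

P_in = √3·V·I·cosφ = 1.732 × 230 × 203 × 0.927 = 74964 W
P_out = η·P_in = 0.85 × 74964 = 63719 W

63.7 kW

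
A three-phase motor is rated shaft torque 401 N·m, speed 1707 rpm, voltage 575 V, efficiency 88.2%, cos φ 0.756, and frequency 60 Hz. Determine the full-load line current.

ω = 2π×1707/60 = 178.8 rad/s; P_out = τω = 401 × 178.8 = 71699 W
P_in = P_out / η = 71699 / 0.882 = 81291 W
I_L = P_in / (√3·V_L·cosφ) = 81291 / (1.732 × 575 × 0.756) = 108 A

108 A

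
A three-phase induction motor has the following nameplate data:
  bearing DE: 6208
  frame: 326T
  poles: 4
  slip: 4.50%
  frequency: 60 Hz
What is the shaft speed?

1719 rpm

n_s = 120f/p = 120×60/4 = 1800 rpm
n = n_s(1 − s) = 1800 × (1 − 0.045) = 1719 rpm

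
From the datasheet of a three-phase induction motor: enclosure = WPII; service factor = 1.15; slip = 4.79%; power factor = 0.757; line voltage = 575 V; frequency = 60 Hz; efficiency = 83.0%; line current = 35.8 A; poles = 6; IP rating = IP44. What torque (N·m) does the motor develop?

187 N·m

P_in = √3·V·I·cosφ = 1.732 × 575 × 35.8 × 0.757 = 26989 W
P_out = η·P_in = 0.83 × 26989 = 22401 W
n_s = 120×60/6 = 1200 rpm; n = 1200×(1−0.0479) = 1143 rpm
ω = 2π×1143/60 = 119.7 rad/s
τ = P_out/ω = 22401/119.7 = 187 N·m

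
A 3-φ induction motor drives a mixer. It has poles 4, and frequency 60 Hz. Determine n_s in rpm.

1800 rpm

n_s = 120f/p = 120×60/4 = 1800 rpm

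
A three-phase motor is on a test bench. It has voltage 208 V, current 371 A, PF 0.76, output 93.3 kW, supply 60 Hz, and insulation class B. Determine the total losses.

8.28 kW

P_in = √3·V·I·cosφ = 1.732×208×371×0.76 = 101578 W
P_out = 93300 W
Losses = P_in − P_out = 101578 − 93300 = 8278 W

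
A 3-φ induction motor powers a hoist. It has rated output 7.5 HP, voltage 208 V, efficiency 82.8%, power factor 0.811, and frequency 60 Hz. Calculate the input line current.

23.1 A

P_out = 7.5 × 746 = 5595 W
P_in = P_out / η = 5595 / 0.828 = 6757 W
I_L = P_in / (√3·V_L·cosφ) = 6757 / (1.732 × 208 × 0.811) = 23.1 A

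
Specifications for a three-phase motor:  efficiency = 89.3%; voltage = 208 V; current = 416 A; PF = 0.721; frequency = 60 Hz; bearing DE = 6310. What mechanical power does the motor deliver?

96.5 kW

P_in = √3·V·I·cosφ = 1.732 × 208 × 416 × 0.721 = 108054 W
P_out = η·P_in = 0.893 × 108054 = 96492 W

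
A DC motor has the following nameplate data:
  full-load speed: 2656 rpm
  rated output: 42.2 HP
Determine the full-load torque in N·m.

P_out = 42.2 × 746 = 31481 W
ω = 2π × 2656/60 = 278.1 rad/s
τ = P_out/ω = 31481/278.1 = 113 N·m

113 N·m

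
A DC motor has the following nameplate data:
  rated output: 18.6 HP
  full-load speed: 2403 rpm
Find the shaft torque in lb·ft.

40.7 lb·ft

P_out = 18.6 × 746 = 13876 W
ω = 2π × 2403/60 = 251.6 rad/s
τ = P_out/ω = 13876/251.6 = 55.15 N·m
In lb·ft: 55.15/1.356 = 40.7 lb·ft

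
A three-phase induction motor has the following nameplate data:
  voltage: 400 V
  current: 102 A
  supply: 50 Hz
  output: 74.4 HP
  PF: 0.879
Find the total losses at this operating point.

6610 W

P_in = √3·V·I·cosφ = 1.732×400×102×0.879 = 62115 W
P_out = 74.4×746 = 55502 W
Losses = P_in − P_out = 62115 − 55502 = 6613 W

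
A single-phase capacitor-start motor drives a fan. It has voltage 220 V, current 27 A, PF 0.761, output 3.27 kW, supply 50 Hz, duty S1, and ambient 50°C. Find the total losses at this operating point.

1250 W

P_in = V·I·cosφ = 220×27×0.761 = 4520 W
P_out = 3270 W
Losses = P_in − P_out = 4520 − 3270 = 1250 W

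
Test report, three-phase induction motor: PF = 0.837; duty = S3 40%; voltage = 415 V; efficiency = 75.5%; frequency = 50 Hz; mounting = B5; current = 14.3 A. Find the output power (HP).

P_in = √3·V·I·cosφ = 1.732 × 415 × 14.3 × 0.837 = 8603 W
P_out = η·P_in = 0.755 × 8603 = 6495 W
= 6495/746 = 8.71 HP

8.71 HP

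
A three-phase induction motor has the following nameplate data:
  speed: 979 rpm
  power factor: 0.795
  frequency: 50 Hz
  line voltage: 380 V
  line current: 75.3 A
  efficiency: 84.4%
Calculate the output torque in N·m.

P_in = √3·V·I·cosφ = 1.732 × 380 × 75.3 × 0.795 = 39400 W
P_out = η·P_in = 0.844 × 39400 = 33254 W
n = 979 rpm
ω = 2π×979/60 = 102.5 rad/s
τ = P_out/ω = 33254/102.5 = 324 N·m

324 N·m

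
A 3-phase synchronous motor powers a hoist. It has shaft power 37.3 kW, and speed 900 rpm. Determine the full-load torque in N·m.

396 N·m

ω = 2π × 900/60 = 94.25 rad/s
τ = P/ω = 37300/94.25 = 396 N·m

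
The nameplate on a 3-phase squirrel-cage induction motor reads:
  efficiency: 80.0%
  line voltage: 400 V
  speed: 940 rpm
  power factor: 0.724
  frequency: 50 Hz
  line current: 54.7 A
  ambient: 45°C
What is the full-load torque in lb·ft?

164 lb·ft

P_in = √3·V·I·cosφ = 1.732 × 400 × 54.7 × 0.724 = 27437 W
P_out = η·P_in = 0.8 × 27437 = 21950 W
n = 940 rpm
ω = 2π×940/60 = 98.44 rad/s
τ = P_out/ω = 21950/98.44 = 223 N·m
In lb·ft: 223/1.356 = 164 lb·ft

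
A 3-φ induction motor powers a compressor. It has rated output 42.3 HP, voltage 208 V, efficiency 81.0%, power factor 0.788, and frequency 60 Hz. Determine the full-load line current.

137 A

P_out = 42.3 × 746 = 31556 W
P_in = P_out / η = 31556 / 0.810 = 38958 W
I_L = P_in / (√3·V_L·cosφ) = 38958 / (1.732 × 208 × 0.788) = 137 A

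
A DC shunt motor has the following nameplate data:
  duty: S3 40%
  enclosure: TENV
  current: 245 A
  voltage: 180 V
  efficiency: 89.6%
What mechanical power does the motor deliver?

P_in = V·I = 180 × 245 = 44100 W
P_out = η·P_in = 0.896 × 44100 = 39514 W

39.5 kW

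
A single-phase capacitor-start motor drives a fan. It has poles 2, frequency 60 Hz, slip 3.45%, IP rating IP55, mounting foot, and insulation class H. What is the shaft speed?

n_s = 120f/p = 120×60/2 = 3600 rpm
n = n_s(1 − s) = 3600 × (1 − 0.0345) = 3476 rpm

3476 rpm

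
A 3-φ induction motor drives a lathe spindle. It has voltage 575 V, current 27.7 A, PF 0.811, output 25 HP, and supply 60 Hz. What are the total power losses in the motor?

3.72 kW

P_in = √3·V·I·cosφ = 1.732×575×27.7×0.811 = 22373 W
P_out = 25×746 = 18650 W
Losses = P_in − P_out = 22373 − 18650 = 3723 W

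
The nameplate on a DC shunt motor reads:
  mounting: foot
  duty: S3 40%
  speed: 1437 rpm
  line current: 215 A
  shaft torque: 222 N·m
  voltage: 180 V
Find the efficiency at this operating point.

ω = 2π × 1437/60 = 150.5 rad/s; P_out = τω = 222 × 150.5 = 33411 W
P_in = V·I = 180 × 215 = 38700 W
η = P_out / P_in = 33411 / 38700 = 0.863 = 86.3%

86.3 %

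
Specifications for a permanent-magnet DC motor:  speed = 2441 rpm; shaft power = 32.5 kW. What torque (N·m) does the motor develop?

ω = 2π × 2441/60 = 255.6 rad/s
τ = P/ω = 32500/255.6 = 127 N·m

127 N·m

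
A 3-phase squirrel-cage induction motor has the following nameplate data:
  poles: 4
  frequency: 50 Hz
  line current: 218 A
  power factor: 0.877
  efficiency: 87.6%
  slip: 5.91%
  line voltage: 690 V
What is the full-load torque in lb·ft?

999 lb·ft

P_in = √3·V·I·cosφ = 1.732 × 690 × 218 × 0.877 = 228483 W
P_out = η·P_in = 0.876 × 228483 = 200151 W
n_s = 120×50/4 = 1500 rpm; n = 1500×(1−0.0591) = 1411 rpm
ω = 2π×1411/60 = 147.8 rad/s
τ = P_out/ω = 200151/147.8 = 1354 N·m
In lb·ft: 1354/1.356 = 999 lb·ft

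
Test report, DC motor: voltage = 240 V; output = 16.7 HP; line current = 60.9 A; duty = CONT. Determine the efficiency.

85.2 %

P_out = 16.7 × 746 = 12458 W
P_in = V·I = 240 × 60.9 = 14616 W
η = P_out / P_in = 12458 / 14616 = 0.852 = 85.2%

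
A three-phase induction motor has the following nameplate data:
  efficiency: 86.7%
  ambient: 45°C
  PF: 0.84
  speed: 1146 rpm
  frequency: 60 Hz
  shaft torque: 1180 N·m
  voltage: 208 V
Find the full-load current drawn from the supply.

540 A

ω = 2π×1146/60 = 120 rad/s; P_out = τω = 1180 × 120 = 141600 W
P_in = P_out / η = 141600 / 0.867 = 163322 W
I_L = P_in / (√3·V_L·cosφ) = 163322 / (1.732 × 208 × 0.84) = 540 A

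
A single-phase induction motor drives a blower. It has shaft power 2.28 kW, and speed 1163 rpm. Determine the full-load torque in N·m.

18.7 N·m

ω = 2π × 1163/60 = 121.8 rad/s
τ = P/ω = 2280/121.8 = 18.7 N·m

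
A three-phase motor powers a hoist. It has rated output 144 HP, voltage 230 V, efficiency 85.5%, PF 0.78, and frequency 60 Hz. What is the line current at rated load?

404 A

P_out = 144 × 746 = 107424 W
P_in = P_out / η = 107424 / 0.855 = 125642 W
I_L = P_in / (√3·V_L·cosφ) = 125642 / (1.732 × 230 × 0.78) = 404 A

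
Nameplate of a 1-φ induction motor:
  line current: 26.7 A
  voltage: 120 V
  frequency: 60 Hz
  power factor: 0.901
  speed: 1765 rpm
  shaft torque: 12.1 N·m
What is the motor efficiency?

77.5 %

ω = 2π × 1765/60 = 184.8 rad/s; P_out = τω = 12.1 × 184.8 = 2236 W
P_in = V·I·cosφ = 120 × 26.7 × 0.901 = 2887 W
η = P_out / P_in = 2236 / 2887 = 0.775 = 77.5%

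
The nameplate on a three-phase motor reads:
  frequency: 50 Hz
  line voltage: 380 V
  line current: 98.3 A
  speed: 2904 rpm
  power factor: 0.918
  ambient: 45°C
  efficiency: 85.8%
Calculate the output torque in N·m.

P_in = √3·V·I·cosφ = 1.732 × 380 × 98.3 × 0.918 = 59392 W
P_out = η·P_in = 0.858 × 59392 = 50958 W
n = 2904 rpm
ω = 2π×2904/60 = 304.1 rad/s
τ = P_out/ω = 50958/304.1 = 168 N·m

168 N·m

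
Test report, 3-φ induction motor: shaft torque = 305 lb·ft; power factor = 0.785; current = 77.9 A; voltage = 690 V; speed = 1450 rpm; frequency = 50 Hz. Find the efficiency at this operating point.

τ = 305 lb·ft × 1.356 = 413.6 N·m
ω = 2π × 1450/60 = 151.8 rad/s; P_out = τω = 413.6 × 151.8 = 62784 W
P_in = √3·V_L·I_L·cosφ = 1.732 × 690 × 77.9 × 0.785 = 73081 W
η = P_out / P_in = 62784 / 73081 = 0.859 = 85.9%

85.9 %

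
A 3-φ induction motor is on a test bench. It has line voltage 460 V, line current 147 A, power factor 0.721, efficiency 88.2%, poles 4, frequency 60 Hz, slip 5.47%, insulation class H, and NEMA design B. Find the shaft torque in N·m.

P_in = √3·V·I·cosφ = 1.732 × 460 × 147 × 0.721 = 84442 W
P_out = η·P_in = 0.882 × 84442 = 74478 W
n_s = 120×60/4 = 1800 rpm; n = 1800×(1−0.0547) = 1702 rpm
ω = 2π×1702/60 = 178.2 rad/s
τ = P_out/ω = 74478/178.2 = 418 N·m

418 N·m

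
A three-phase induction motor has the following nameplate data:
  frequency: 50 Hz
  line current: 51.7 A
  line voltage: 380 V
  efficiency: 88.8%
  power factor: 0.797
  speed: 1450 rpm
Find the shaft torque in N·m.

159 N·m

P_in = √3·V·I·cosφ = 1.732 × 380 × 51.7 × 0.797 = 27119 W
P_out = η·P_in = 0.888 × 27119 = 24082 W
n = 1450 rpm
ω = 2π×1450/60 = 151.8 rad/s
τ = P_out/ω = 24082/151.8 = 159 N·m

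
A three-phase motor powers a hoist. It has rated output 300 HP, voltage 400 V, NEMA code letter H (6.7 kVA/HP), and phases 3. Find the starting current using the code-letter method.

S_LR = 6.7 × 300 = 2010 kVA
I_LR = S_LR/(√3·V_L) = 2010000/(1.732×400) = 2900 A

2900 A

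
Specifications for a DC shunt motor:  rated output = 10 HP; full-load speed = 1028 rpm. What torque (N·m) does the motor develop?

69.3 N·m

P_out = 10 × 746 = 7460 W
ω = 2π × 1028/60 = 107.7 rad/s
τ = P_out/ω = 7460/107.7 = 69.3 N·m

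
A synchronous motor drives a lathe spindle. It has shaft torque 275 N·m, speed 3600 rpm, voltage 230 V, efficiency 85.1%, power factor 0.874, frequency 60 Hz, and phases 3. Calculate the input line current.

ω = 2π×3600/60 = 377 rad/s; P_out = τω = 275 × 377 = 103675 W
P_in = P_out / η = 103675 / 0.851 = 121827 W
I_L = P_in / (√3·V_L·cosφ) = 121827 / (1.732 × 230 × 0.874) = 350 A

350 A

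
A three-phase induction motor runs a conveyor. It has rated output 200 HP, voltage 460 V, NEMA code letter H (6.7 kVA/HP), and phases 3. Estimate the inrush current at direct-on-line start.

S_LR = 6.7 × 200 = 1340 kVA
I_LR = S_LR/(√3·V_L) = 1340000/(1.732×460) = 1680 A

1680 A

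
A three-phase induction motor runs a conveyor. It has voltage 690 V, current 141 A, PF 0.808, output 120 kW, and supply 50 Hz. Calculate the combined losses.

16200 W

P_in = √3·V·I·cosφ = 1.732×690×141×0.808 = 136153 W
P_out = 120000 W
Losses = P_in − P_out = 136153 − 120000 = 16153 W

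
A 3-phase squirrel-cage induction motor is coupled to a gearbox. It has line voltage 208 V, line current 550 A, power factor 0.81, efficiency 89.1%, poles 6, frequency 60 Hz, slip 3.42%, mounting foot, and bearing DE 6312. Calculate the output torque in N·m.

P_in = √3·V·I·cosφ = 1.732 × 208 × 550 × 0.81 = 160494 W
P_out = η·P_in = 0.891 × 160494 = 143000 W
n_s = 120×60/6 = 1200 rpm; n = 1200×(1−0.0342) = 1159 rpm
ω = 2π×1159/60 = 121.4 rad/s
τ = P_out/ω = 143000/121.4 = 1180 N·m

1180 N·m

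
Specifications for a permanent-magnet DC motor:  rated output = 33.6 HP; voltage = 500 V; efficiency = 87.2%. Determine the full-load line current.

57.5 A

P_out = 33.6 × 746 = 25066 W
P_in = P_out / η = 25066 / 0.872 = 28745 W
I = P_in / V = 28745 / 500 = 57.5 A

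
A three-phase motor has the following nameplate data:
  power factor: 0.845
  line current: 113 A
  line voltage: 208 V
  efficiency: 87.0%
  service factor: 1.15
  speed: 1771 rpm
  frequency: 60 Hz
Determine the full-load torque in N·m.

161 N·m

P_in = √3·V·I·cosφ = 1.732 × 208 × 113 × 0.845 = 34399 W
P_out = η·P_in = 0.87 × 34399 = 29927 W
n = 1771 rpm
ω = 2π×1771/60 = 185.5 rad/s
τ = P_out/ω = 29927/185.5 = 161 N·m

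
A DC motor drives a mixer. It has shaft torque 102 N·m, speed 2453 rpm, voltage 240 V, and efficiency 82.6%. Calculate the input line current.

132 A

ω = 2π×2453/60 = 256.9 rad/s; P_out = τω = 102 × 256.9 = 26204 W
P_in = P_out / η = 26204 / 0.826 = 31724 W
I = P_in / V = 31724 / 240 = 132 A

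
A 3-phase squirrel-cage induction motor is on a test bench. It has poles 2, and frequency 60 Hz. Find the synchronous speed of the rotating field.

3600 rpm

n_s = 120f/p = 120×60/2 = 3600 rpm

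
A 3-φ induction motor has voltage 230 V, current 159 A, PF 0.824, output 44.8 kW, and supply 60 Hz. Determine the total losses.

7390 W

P_in = √3·V·I·cosφ = 1.732×230×159×0.824 = 52192 W
P_out = 44800 W
Losses = P_in − P_out = 52192 − 44800 = 7392 W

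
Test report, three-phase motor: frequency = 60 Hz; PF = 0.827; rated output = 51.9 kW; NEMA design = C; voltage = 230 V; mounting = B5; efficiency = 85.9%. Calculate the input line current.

P_out = 51.9 kW = 51900 W
P_in = P_out / η = 51900 / 0.859 = 60419 W
I_L = P_in / (√3·V_L·cosφ) = 60419 / (1.732 × 230 × 0.827) = 183 A

183 A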